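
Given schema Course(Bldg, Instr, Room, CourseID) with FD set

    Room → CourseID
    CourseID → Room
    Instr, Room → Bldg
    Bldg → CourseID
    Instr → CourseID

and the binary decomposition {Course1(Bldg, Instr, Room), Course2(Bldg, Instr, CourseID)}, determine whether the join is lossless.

Yes

Common attributes: Course1 ∩ Course2 = {Bldg, Instr}.
Closure of {Bldg, Instr}: Bldg → CourseID applies, adding CourseID; CourseID → Room applies, adding Room. So (Bldg, Instr)⁺ = {Bldg, Instr, Room, CourseID}.
This closure contains every attribute of Course1, so Course1 ∩ Course2 → Course1. The join is lossless.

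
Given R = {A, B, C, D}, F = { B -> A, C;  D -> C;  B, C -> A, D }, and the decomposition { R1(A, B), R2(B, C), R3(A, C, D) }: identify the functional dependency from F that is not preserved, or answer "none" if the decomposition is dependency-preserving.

Check B, C → A, D: no single fragment contains all of {A, B, C, D}, and the restricted closure of {B, C} across the fragments never reaches {A, D}.
B → A, C is preserved.
D → C is preserved.

B, C -> A, D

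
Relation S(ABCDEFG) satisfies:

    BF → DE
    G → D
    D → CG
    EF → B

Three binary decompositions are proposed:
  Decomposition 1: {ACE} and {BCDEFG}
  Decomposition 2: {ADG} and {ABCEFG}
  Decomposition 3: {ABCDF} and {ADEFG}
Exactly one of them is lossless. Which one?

Decomposition 1: common = {CE}, closure = {CE} → lossy.
Decomposition 2: common = {AG}, closure = {ACDG} → lossless.
Decomposition 3: common = {ADF}, closure = {ACDFG} → lossy.

Decomposition 2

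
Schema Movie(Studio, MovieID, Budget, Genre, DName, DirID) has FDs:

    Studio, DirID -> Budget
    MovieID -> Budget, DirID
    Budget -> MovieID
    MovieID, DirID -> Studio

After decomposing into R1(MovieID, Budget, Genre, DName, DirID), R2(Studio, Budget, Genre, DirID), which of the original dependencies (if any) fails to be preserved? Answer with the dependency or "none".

none

Studio, DirID → Budget lies within R2.
MovieID → Budget, DirID lies within R1.
Budget → MovieID lies within R1.
MovieID, DirID → Studio: restricted closure across fragments reaches Studio.
Every dependency is enforceable on the fragments, so the decomposition is dependency-preserving.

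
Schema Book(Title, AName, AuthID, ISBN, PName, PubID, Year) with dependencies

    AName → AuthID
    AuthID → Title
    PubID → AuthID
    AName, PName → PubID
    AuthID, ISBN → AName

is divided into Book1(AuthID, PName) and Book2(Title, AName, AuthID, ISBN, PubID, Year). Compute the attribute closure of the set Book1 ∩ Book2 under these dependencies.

Book1 ∩ Book2 = {AuthID}.
AuthID → Title applies, adding Title
Closure: {Title, AuthID}.

Title, AuthID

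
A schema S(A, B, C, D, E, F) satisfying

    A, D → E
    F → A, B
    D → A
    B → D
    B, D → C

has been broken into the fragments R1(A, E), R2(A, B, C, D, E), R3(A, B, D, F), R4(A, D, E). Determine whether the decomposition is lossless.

Yes

Chase test. Columns are A, B, C, D, E, F; row i has aⱼ where attribute j ∈ Ri, else bᵢⱼ.
Initial tableau (one row per fragment):
  row 1: a1 b12 b13 b14 a5 b16
  row 2: a1 a2 a3 a4 a5 b26
  row 3: a1 a2 b33 a4 b35 a6
  row 4: a1 b42 b43 a4 a5 b46
Rows 2 and 3 agree on A, D; apply A, D→E and equate their E entries.
Rows 2 and 3 agree on B, D; apply B, D→C and equate their C entries.
Row 3 is now all distinguished symbols — the join is lossless.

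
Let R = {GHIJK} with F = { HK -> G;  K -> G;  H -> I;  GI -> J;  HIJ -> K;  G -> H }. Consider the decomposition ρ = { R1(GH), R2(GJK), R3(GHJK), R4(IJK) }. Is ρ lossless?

Chase test. Columns are GHIJK; row i has aⱼ where attribute j ∈ Ri, else bᵢⱼ.
Initial tableau (one row per fragment):
  row 1: a1 a2 b13 b14 b15
  row 2: a1 b22 b23 a4 a5
  row 3: a1 a2 b33 a4 a5
  row 4: b41 b42 a3 a4 a5
Rows 2 and 4 agree on K; apply K→G and equate their G entries.
Rows 1 and 3 agree on H; apply H→I and equate their I entries.
Rows 1 and 3 agree on GI; apply GI→J and equate their J entries.
Rows 1 and 3 agree on HIJ; apply HIJ→K and equate their K entries.
Rows 1 and 2 agree on G; apply G→H and equate their H entries.
Rows 1 and 4 agree on G; apply G→H and equate their H entries.
Rows 1 and 2 agree on H; apply H→I and equate their I entries.
Rows 1 and 4 agree on H; apply H→I and equate their I entries.
Row 1 is now all distinguished symbols — the join is lossless.

Yes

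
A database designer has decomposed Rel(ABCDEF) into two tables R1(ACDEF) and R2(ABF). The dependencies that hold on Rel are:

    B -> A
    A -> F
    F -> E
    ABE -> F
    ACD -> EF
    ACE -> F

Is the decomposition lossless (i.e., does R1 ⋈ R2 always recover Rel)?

No

Common attributes: R1 ∩ R2 = {AF}.
Closure of {AF}: F → E applies, adding E. So (AF)⁺ = {AEF}.
The closure contains neither all of R1 = {ACDEF} nor all of R2 = {ABF}, so the common attributes are not a superkey of either fragment. The join is lossy.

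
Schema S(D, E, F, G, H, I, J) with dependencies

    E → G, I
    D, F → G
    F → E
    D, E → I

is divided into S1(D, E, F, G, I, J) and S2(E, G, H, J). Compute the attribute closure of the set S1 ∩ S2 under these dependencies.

S1 ∩ S2 = {E, G, J}.
E → G, I applies, adding I
Closure: {E, G, I, J}.

E, G, I, J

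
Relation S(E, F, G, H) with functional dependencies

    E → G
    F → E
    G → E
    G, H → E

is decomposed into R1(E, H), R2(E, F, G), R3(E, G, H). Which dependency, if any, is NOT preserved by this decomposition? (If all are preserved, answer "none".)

E → G lies within R2.
F → E lies within R2.
G → E lies within R2.
G, H → E lies within R3.
Every dependency is enforceable on the fragments, so the decomposition is dependency-preserving.

none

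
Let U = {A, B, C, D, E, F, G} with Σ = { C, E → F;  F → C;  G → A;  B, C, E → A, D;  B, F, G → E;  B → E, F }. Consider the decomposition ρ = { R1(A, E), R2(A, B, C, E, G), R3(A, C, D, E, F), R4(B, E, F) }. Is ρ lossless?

No

Chase test. Columns are A, B, C, D, E, F, G; row i has aⱼ where attribute j ∈ Ri, else bᵢⱼ.
Initial tableau (one row per fragment):
  row 1: a1 b12 b13 b14 a5 b16 b17
  row 2: a1 a2 a3 b24 a5 b26 a7
  row 3: a1 b32 a3 a4 a5 a6 b37
  row 4: b41 a2 b43 b44 a5 a6 b47
Rows 2 and 3 agree on C, E; apply C, E→F and equate their F entries.
Rows 2 and 4 agree on F; apply F→C and equate their C entries.
Rows 2 and 4 agree on B, C, E; apply B, C, E→A, D and equate their A, D entries.
No row becomes fully distinguished — the join is lossy.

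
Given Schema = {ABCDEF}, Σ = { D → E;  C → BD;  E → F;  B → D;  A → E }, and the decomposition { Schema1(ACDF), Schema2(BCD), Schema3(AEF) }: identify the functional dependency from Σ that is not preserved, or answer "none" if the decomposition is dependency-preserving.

D → E

Check D → E: no single fragment contains all of {DE}, and the restricted closure of {D} across the fragments never reaches {E}.
C → BD is preserved.
E → F is preserved.
B → D is preserved.
A → E is preserved.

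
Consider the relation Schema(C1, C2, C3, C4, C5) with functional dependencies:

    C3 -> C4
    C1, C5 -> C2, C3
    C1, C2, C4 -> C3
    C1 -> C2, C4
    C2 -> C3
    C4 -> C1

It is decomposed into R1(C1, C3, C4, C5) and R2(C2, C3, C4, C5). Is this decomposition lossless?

Yes

Common attributes: R1 ∩ R2 = {C3, C4, C5}.
Closure of {C3, C4, C5}: C4 → C1 applies, adding C1; C1, C5 → C2, C3 applies, adding C2. So (C3, C4, C5)⁺ = {C1, C2, C3, C4, C5}.
This closure contains every attribute of R1, so R1 ∩ R2 → R1. The join is lossless.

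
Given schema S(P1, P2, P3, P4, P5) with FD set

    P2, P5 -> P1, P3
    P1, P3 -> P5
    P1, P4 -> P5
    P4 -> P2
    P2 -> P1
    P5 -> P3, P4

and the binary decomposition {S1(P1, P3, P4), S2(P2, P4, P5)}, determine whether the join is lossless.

Yes

Common attributes: S1 ∩ S2 = {P4}.
Closure of {P4}: P4 → P2 applies, adding P2; P2 → P1 applies, adding P1; P1, P4 → P5 applies, adding P5; P5 → P3, P4 applies, adding P3. So (P4)⁺ = {P1, P2, P3, P4, P5}.
This closure contains every attribute of S1, so S1 ∩ S2 → S1. The join is lossless.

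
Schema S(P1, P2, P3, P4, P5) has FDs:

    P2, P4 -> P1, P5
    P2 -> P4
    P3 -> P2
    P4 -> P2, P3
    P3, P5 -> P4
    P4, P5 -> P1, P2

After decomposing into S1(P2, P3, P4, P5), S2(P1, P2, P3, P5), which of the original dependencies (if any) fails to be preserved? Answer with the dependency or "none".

P2, P4 → P1, P5: restricted closure across fragments reaches P1, P5.
P2 → P4 lies within S1.
P3 → P2 lies within S1.
P4 → P2, P3 lies within S1.
P3, P5 → P4 lies within S1.
P4, P5 → P1, P2: restricted closure across fragments reaches P1, P2.
Every dependency is enforceable on the fragments, so the decomposition is dependency-preserving.

none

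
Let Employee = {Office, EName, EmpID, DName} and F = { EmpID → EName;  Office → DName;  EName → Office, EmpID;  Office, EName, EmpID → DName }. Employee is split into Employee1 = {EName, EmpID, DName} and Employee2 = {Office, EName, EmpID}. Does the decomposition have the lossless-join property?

Common attributes: Employee1 ∩ Employee2 = {EName, EmpID}.
Closure of {EName, EmpID}: EName → Office, EmpID applies, adding Office; Office, EName, EmpID → DName applies, adding DName. So (EName, EmpID)⁺ = {Office, EName, EmpID, DName}.
This closure contains every attribute of Employee1, so Employee1 ∩ Employee2 → Employee1. The join is lossless.

Yes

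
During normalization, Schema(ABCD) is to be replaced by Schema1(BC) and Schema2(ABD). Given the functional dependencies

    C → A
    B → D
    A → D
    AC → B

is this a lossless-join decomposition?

No

Common attributes: Schema1 ∩ Schema2 = {B}.
Closure of {B}: B → D applies, adding D. So (B)⁺ = {BD}.
The closure contains neither all of Schema1 = {BC} nor all of Schema2 = {ABD}, so the common attributes are not a superkey of either fragment. The join is lossy.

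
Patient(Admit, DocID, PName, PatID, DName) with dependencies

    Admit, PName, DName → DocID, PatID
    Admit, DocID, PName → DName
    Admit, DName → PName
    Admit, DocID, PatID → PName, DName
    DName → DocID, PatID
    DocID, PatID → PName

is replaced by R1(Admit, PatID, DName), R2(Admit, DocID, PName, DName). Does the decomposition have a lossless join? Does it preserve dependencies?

Lossless test: (Admit, DName)⁺ = {Admit, DocID, PName, PatID, DName}, which contains all of one fragment — lossless.
Dependency preservation: the restricted closure of {Admit, DocID, PatID} across the fragments never reaches {PName, DName}, so Admit, DocID, PatID → PName, DName cannot be enforced without a join — not preserved.

lossless but not dependency-preserving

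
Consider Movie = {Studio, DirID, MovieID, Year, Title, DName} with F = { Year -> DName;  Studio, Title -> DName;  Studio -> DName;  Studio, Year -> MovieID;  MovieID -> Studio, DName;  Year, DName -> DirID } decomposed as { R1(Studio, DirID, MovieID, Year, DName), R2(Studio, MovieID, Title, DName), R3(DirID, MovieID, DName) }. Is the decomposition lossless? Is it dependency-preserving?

Lossless test (chase): Rows 1 and 3 agree on MovieID; apply MovieID→Studio, DName and equate their Studio, DName entries. No row becomes fully distinguished — the join is lossy.
Dependency preservation: every FD's attributes lie within a single fragment, so each can be enforced locally — preserved.

lossy but dependency-preserving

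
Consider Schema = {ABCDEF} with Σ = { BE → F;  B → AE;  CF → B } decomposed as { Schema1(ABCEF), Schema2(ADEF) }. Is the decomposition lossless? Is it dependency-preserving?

lossy but dependency-preserving

Lossless test: (AEF)⁺ = {AEF}, which is a superkey of neither fragment — lossy.
Dependency preservation: every FD's attributes lie within a single fragment, so each can be enforced locally — preserved.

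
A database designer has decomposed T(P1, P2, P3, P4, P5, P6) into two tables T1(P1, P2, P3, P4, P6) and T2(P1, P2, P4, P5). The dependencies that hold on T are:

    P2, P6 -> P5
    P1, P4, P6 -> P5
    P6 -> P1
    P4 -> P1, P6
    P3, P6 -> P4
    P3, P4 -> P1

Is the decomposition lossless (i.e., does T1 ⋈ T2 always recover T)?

Common attributes: T1 ∩ T2 = {P1, P2, P4}.
Closure of {P1, P2, P4}: P4 → P1, P6 applies, adding P6; P2, P6 → P5 applies, adding P5. So (P1, P2, P4)⁺ = {P1, P2, P4, P5, P6}.
This closure contains every attribute of T2, so T1 ∩ T2 → T2. The join is lossless.

Yes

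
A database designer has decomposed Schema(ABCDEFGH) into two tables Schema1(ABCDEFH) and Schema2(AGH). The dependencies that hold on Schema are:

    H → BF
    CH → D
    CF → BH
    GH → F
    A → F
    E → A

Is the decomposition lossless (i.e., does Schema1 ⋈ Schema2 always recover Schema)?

No

Common attributes: Schema1 ∩ Schema2 = {AH}.
Closure of {AH}: H → BF applies, adding BF. So (AH)⁺ = {ABFH}.
The closure contains neither all of Schema1 = {ABCDEFH} nor all of Schema2 = {AGH}, so the common attributes are not a superkey of either fragment. The join is lossy.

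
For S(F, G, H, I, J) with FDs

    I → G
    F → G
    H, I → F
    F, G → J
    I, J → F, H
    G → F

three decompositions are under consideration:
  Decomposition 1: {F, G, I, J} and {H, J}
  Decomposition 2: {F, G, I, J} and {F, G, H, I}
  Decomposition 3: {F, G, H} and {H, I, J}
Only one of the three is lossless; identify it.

Decomposition 2

Decomposition 1: common = {J}, closure = {J} → lossy.
Decomposition 2: common = {F, G, I}, closure = {F, G, H, I, J} → lossless.
Decomposition 3: common = {H}, closure = {H} → lossy.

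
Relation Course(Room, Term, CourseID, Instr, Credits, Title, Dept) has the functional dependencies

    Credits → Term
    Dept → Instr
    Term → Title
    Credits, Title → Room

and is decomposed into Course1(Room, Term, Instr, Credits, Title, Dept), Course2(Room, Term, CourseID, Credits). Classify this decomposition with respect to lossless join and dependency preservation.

Lossless test: (Room, Term, Credits)⁺ = {Room, Term, Credits, Title}, which is a superkey of neither fragment — lossy.
Dependency preservation: every FD's attributes lie within a single fragment, so each can be enforced locally — preserved.

lossy but dependency-preserving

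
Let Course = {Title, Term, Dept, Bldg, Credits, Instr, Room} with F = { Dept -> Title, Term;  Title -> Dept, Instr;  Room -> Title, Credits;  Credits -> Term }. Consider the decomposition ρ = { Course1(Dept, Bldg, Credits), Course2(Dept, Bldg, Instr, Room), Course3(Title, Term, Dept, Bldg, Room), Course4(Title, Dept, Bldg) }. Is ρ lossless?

No

Chase test. Columns are Title, Term, Dept, Bldg, Credits, Instr, Room; row i has aⱼ where attribute j ∈ Coursei, else bᵢⱼ.
Initial tableau (one row per fragment):
  row 1: b11 b12 a3 a4 a5 b16 b17
  row 2: b21 b22 a3 a4 b25 a6 a7
  row 3: a1 a2 a3 a4 b35 b36 a7
  row 4: a1 b42 a3 a4 b45 b46 b47
Rows 1 and 2 agree on Dept; apply Dept→Title, Term and equate their Title, Term entries.
Rows 1 and 3 agree on Dept; apply Dept→Title, Term and equate their Title, Term entries.
Rows 1 and 4 agree on Dept; apply Dept→Title, Term and equate their Title, Term entries.
Rows 1 and 2 agree on Title; apply Title→Dept, Instr and equate their Dept, Instr entries.
Rows 1 and 3 agree on Title; apply Title→Dept, Instr and equate their Dept, Instr entries.
Rows 1 and 4 agree on Title; apply Title→Dept, Instr and equate their Dept, Instr entries.
Rows 2 and 3 agree on Room; apply Room→Title, Credits and equate their Title, Credits entries.
No row becomes fully distinguished — the join is lossy.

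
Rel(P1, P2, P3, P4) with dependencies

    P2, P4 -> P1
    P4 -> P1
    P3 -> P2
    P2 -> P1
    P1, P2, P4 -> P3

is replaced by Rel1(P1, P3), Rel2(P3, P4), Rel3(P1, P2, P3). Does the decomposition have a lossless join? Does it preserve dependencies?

lossless but not dependency-preserving

Lossless test (chase): Rows 1 and 2 agree on P3; apply P3→P2 and equate their P2 entries. Rows 1 and 3 agree on P3; apply P3→P2 and equate their P2 entries. Rows 1 and 2 agree on P2; apply P2→P1 and equate their P1 entries. Row 2 is now all distinguished symbols — the join is lossless.
Dependency preservation: the restricted closure of {P4} across the fragments never reaches {P1}, so P4 → P1 cannot be enforced without a join — not preserved.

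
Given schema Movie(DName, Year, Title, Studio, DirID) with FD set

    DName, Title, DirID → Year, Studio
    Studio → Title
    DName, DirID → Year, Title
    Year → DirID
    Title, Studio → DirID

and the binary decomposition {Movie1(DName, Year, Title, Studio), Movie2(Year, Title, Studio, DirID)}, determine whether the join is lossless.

Yes

Common attributes: Movie1 ∩ Movie2 = {Year, Title, Studio}.
Closure of {Year, Title, Studio}: Year → DirID applies, adding DirID. So (Year, Title, Studio)⁺ = {Year, Title, Studio, DirID}.
This closure contains every attribute of Movie2, so Movie1 ∩ Movie2 → Movie2. The join is lossless.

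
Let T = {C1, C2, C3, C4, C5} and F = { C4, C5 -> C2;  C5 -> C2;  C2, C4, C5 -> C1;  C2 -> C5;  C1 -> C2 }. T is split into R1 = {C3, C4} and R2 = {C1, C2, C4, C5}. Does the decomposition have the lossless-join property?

No

Common attributes: R1 ∩ R2 = {C4}.
No dependency enlarges {C4}, so (C4)⁺ = {C4}.
The closure contains neither all of R1 = {C3, C4} nor all of R2 = {C1, C2, C4, C5}, so the common attributes are not a superkey of either fragment. The join is lossy.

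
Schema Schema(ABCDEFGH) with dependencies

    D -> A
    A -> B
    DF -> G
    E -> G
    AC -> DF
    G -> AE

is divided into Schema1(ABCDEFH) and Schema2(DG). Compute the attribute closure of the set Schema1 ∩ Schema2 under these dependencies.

Schema1 ∩ Schema2 = {D}.
D → A applies, adding A
A → B applies, adding B
Closure: {ABD}.

ABD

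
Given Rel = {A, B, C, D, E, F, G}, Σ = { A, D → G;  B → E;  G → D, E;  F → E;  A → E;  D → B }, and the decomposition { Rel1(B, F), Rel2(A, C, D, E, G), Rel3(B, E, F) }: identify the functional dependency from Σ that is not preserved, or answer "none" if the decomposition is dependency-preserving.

D → B

Check D → B: no single fragment contains all of {B, D}, and the restricted closure of {D} across the fragments never reaches {B}.
A, D → G is preserved.
B → E is preserved.
G → D, E is preserved.
F → E is preserved.
A → E is preserved.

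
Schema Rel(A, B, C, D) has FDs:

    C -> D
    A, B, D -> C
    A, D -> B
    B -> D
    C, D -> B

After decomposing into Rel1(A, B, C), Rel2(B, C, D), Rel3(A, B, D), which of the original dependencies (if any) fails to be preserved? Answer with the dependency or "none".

none

C → D lies within Rel2.
A, B, D → C: restricted closure across fragments reaches C.
A, D → B lies within Rel3.
B → D lies within Rel2.
C, D → B lies within Rel2.
Every dependency is enforceable on the fragments, so the decomposition is dependency-preserving.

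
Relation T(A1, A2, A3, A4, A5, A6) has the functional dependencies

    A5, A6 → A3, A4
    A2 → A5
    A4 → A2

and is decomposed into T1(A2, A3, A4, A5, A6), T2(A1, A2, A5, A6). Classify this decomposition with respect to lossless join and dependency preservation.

Lossless test: (A2, A5, A6)⁺ = {A2, A3, A4, A5, A6}, which contains all of one fragment — lossless.
Dependency preservation: every FD's attributes lie within a single fragment, so each can be enforced locally — preserved.

lossless and dependency-preserving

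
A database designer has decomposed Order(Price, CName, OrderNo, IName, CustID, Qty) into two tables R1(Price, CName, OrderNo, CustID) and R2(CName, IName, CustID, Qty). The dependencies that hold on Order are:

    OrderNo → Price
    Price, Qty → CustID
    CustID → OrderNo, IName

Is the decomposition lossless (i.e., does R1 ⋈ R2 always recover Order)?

Common attributes: R1 ∩ R2 = {CName, CustID}.
Closure of {CName, CustID}: CustID → OrderNo, IName applies, adding OrderNo, IName; OrderNo → Price applies, adding Price. So (CName, CustID)⁺ = {Price, CName, OrderNo, IName, CustID}.
This closure contains every attribute of R1, so R1 ∩ R2 → R1. The join is lossless.

Yes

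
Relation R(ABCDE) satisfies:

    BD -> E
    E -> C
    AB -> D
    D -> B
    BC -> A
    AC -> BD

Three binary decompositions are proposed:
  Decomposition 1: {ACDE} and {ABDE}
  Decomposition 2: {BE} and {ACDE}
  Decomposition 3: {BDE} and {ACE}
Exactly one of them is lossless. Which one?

Decomposition 1: common = {ADE}, closure = {ABCDE} → lossless.
Decomposition 2: common = {E}, closure = {CE} → lossy.
Decomposition 3: common = {E}, closure = {CE} → lossy.

Decomposition 1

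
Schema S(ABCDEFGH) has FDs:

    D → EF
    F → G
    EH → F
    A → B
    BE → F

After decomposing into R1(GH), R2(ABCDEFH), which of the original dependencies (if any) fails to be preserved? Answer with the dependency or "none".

F → G

Check F → G: no single fragment contains all of {FG}, and the restricted closure of {F} across the fragments never reaches {G}.
D → EF is preserved.
EH → F is preserved.
A → B is preserved.
BE → F is preserved.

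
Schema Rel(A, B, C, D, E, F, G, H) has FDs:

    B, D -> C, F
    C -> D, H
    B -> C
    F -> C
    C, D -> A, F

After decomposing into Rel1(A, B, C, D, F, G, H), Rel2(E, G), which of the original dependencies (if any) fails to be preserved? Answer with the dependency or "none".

B, D → C, F lies within Rel1.
C → D, H lies within Rel1.
B → C lies within Rel1.
F → C lies within Rel1.
C, D → A, F lies within Rel1.
Every dependency is enforceable on the fragments, so the decomposition is dependency-preserving.

none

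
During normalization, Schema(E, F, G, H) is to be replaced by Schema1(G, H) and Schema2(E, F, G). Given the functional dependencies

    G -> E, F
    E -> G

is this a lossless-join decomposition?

Yes

Common attributes: Schema1 ∩ Schema2 = {G}.
Closure of {G}: G → E, F applies, adding E, F. So (G)⁺ = {E, F, G}.
This closure contains every attribute of Schema2, so Schema1 ∩ Schema2 → Schema2. The join is lossless.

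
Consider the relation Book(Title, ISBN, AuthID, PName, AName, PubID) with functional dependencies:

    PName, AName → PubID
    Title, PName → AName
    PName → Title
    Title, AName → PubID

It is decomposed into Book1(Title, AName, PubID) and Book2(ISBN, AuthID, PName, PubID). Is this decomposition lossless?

Common attributes: Book1 ∩ Book2 = {PubID}.
No dependency enlarges {PubID}, so (PubID)⁺ = {PubID}.
The closure contains neither all of Book1 = {Title, AName, PubID} nor all of Book2 = {ISBN, AuthID, PName, PubID}, so the common attributes are not a superkey of either fragment. The join is lossy.

No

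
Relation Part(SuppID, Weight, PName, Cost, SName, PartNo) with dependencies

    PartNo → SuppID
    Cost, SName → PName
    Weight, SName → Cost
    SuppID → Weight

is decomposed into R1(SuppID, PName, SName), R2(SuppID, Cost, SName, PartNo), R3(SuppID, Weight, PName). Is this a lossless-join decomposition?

Yes

Chase test. Columns are SuppID, Weight, PName, Cost, SName, PartNo; row i has aⱼ where attribute j ∈ Ri, else bᵢⱼ.
Initial tableau (one row per fragment):
  row 1: a1 b12 a3 b14 a5 b16
  row 2: a1 b22 b23 a4 a5 a6
  row 3: a1 a2 a3 b34 b35 b36
Rows 1 and 2 agree on SuppID; apply SuppID→Weight and equate their Weight entries.
Rows 1 and 3 agree on SuppID; apply SuppID→Weight and equate their Weight entries.
Rows 1 and 2 agree on Weight, SName; apply Weight, SName→Cost and equate their Cost entries.
Rows 1 and 2 agree on Cost, SName; apply Cost, SName→PName and equate their PName entries.
Row 2 is now all distinguished symbols — the join is lossless.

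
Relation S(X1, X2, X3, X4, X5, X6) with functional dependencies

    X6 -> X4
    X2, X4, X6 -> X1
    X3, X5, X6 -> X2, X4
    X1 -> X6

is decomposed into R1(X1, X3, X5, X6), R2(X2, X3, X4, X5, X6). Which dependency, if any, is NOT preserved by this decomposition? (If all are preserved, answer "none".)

X2, X4, X6 -> X1

Check X2, X4, X6 → X1: no single fragment contains all of {X1, X2, X4, X6}, and the restricted closure of {X2, X4, X6} across the fragments never reaches {X1}.
X6 → X4 is preserved.
X3, X5, X6 → X2, X4 is preserved.
X1 → X6 is preserved.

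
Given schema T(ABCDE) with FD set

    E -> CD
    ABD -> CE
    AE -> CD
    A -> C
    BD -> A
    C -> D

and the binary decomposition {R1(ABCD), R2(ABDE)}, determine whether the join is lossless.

Common attributes: R1 ∩ R2 = {ABD}.
Closure of {ABD}: ABD → CE applies, adding CE. So (ABD)⁺ = {ABCDE}.
This closure contains every attribute of R1, so R1 ∩ R2 → R1. The join is lossless.

Yes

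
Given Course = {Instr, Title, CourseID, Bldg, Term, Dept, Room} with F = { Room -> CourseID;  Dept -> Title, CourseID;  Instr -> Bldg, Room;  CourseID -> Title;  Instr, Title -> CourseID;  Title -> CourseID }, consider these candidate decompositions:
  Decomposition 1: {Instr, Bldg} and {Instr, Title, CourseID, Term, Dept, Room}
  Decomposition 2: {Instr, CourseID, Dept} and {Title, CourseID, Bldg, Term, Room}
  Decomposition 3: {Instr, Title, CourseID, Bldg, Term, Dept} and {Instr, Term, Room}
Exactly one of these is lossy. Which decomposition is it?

Decomposition 1: common = {Instr}, closure = {Instr, Title, CourseID, Bldg, Room} → lossless.
Decomposition 2: common = {CourseID}, closure = {Title, CourseID} → lossy.
Decomposition 3: common = {Instr, Term}, closure = {Instr, Title, CourseID, Bldg, Term, Room} → lossless.

Decomposition 2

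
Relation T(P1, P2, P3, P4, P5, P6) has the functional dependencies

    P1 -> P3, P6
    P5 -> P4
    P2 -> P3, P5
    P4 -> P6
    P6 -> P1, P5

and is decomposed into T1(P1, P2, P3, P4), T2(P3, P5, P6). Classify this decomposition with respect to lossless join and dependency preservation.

lossy and not dependency-preserving

Lossless test: (P3)⁺ = {P3}, which is a superkey of neither fragment — lossy.
Dependency preservation: the restricted closure of {P1} across the fragments never reaches {P3, P6}, so P1 → P3, P6 cannot be enforced without a join — not preserved.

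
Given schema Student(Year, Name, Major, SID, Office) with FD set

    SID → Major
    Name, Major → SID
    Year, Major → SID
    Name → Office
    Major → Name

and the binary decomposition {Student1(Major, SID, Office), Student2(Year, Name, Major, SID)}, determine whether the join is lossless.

Common attributes: Student1 ∩ Student2 = {Major, SID}.
Closure of {Major, SID}: Major → Name applies, adding Name; Name → Office applies, adding Office. So (Major, SID)⁺ = {Name, Major, SID, Office}.
This closure contains every attribute of Student1, so Student1 ∩ Student2 → Student1. The join is lossless.

Yes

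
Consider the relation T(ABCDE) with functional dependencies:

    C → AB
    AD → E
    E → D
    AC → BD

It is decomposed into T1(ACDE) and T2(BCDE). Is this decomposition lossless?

Common attributes: T1 ∩ T2 = {CDE}.
Closure of {CDE}: C → AB applies, adding AB. So (CDE)⁺ = {ABCDE}.
This closure contains every attribute of T1, so T1 ∩ T2 → T1. The join is lossless.

Yes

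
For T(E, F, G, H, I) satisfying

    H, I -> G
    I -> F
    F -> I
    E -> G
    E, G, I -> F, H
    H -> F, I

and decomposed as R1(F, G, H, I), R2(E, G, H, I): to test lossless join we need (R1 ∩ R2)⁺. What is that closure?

F, G, H, I

R1 ∩ R2 = {G, H, I}.
I → F applies, adding F
Closure: {F, G, H, I}.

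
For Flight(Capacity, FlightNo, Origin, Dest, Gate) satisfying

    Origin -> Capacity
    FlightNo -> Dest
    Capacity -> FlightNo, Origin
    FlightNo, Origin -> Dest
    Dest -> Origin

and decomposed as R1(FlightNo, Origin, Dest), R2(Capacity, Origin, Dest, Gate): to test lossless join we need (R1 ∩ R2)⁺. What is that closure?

Capacity, FlightNo, Origin, Dest

R1 ∩ R2 = {Origin, Dest}.
Origin → Capacity applies, adding Capacity
Capacity → FlightNo, Origin applies, adding FlightNo
Closure: {Capacity, FlightNo, Origin, Dest}.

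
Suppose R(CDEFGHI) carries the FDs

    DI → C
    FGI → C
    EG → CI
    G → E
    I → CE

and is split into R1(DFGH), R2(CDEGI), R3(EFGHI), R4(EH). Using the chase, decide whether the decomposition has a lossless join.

Chase test. Columns are CDEFGHI; row i has aⱼ where attribute j ∈ Ri, else bᵢⱼ.
Initial tableau (one row per fragment):
  row 1: b11 a2 b13 a4 a5 a6 b17
  row 2: a1 a2 a3 b24 a5 b26 a7
  row 3: b31 b32 a3 a4 a5 a6 a7
  row 4: b41 b42 a3 b44 b45 a6 b47
Rows 2 and 3 agree on EG; apply EG→CI and equate their CI entries.
Rows 1 and 2 agree on G; apply G→E and equate their E entries.
Rows 1 and 2 agree on EG; apply EG→CI and equate their CI entries.
Row 1 is now all distinguished symbols — the join is lossless.

Yes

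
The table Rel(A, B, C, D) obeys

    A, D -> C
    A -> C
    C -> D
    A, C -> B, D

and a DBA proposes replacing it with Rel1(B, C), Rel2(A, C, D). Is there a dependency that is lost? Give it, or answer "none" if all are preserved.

A, C -> B, D

Check A, C → B, D: no single fragment contains all of {A, B, C, D}, and the restricted closure of {A, C} across the fragments never reaches {B, D}.
A, D → C is preserved.
A → C is preserved.
C → D is preserved.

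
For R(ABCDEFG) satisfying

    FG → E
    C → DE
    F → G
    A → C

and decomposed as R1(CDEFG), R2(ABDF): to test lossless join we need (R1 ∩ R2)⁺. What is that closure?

R1 ∩ R2 = {DF}.
F → G applies, adding G
FG → E applies, adding E
Closure: {DEFG}.

DEFG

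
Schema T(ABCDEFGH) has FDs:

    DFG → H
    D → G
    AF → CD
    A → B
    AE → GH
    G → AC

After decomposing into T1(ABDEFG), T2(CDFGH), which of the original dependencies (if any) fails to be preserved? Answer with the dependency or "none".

AE → GH

Check AE → GH: no single fragment contains all of {AEGH}, and the restricted closure of {AE} across the fragments never reaches {GH}.
DFG → H is preserved.
D → G is preserved.
AF → CD is preserved.
A → B is preserved.
G → AC is preserved.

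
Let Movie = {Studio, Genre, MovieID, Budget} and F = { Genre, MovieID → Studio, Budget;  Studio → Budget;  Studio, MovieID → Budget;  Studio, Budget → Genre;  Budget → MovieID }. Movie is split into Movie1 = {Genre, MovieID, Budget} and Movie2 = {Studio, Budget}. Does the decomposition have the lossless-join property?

Common attributes: Movie1 ∩ Movie2 = {Budget}.
Closure of {Budget}: Budget → MovieID applies, adding MovieID. So (Budget)⁺ = {MovieID, Budget}.
The closure contains neither all of Movie1 = {Genre, MovieID, Budget} nor all of Movie2 = {Studio, Budget}, so the common attributes are not a superkey of either fragment. The join is lossy.

No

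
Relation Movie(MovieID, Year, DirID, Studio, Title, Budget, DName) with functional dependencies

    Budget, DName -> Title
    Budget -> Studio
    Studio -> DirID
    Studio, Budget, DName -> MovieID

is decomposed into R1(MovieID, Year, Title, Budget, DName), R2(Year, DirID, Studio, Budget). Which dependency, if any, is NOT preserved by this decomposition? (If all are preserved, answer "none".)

none

Budget, DName → Title lies within R1.
Budget → Studio lies within R2.
Studio → DirID lies within R2.
Studio, Budget, DName → MovieID: restricted closure across fragments reaches MovieID.
Every dependency is enforceable on the fragments, so the decomposition is dependency-preserving.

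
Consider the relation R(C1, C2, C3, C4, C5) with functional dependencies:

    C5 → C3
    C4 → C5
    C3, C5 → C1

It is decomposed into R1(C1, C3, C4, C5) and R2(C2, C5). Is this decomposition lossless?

Common attributes: R1 ∩ R2 = {C5}.
Closure of {C5}: C5 → C3 applies, adding C3; C3, C5 → C1 applies, adding C1. So (C5)⁺ = {C1, C3, C5}.
The closure contains neither all of R1 = {C1, C3, C4, C5} nor all of R2 = {C2, C5}, so the common attributes are not a superkey of either fragment. The join is lossy.

No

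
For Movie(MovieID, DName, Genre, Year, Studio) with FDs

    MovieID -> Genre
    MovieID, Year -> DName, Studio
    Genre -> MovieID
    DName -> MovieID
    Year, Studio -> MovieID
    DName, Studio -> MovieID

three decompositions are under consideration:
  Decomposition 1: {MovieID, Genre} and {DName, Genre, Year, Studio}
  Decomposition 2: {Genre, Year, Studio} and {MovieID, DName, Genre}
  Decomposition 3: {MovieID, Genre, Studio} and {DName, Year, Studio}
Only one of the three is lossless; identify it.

Decomposition 1: common = {Genre}, closure = {MovieID, Genre} → lossless.
Decomposition 2: common = {Genre}, closure = {MovieID, Genre} → lossy.
Decomposition 3: common = {Studio}, closure = {Studio} → lossy.

Decomposition 1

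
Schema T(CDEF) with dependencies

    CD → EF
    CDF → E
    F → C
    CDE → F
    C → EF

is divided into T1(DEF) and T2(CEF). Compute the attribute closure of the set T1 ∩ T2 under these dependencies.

CEF

T1 ∩ T2 = {EF}.
F → C applies, adding C
Closure: {CEF}.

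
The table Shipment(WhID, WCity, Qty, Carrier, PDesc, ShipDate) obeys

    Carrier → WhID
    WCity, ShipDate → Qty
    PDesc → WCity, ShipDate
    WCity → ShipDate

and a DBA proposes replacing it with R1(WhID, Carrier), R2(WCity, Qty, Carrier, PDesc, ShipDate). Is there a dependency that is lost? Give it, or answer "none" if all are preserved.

none

Carrier → WhID lies within R1.
WCity, ShipDate → Qty lies within R2.
PDesc → WCity, ShipDate lies within R2.
WCity → ShipDate lies within R2.
Every dependency is enforceable on the fragments, so the decomposition is dependency-preserving.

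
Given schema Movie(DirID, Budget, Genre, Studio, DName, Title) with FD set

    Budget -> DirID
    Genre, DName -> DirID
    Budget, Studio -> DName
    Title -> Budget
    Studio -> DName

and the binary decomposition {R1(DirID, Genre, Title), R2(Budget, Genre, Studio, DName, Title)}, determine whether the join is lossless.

Common attributes: R1 ∩ R2 = {Genre, Title}.
Closure of {Genre, Title}: Title → Budget applies, adding Budget; Budget → DirID applies, adding DirID. So (Genre, Title)⁺ = {DirID, Budget, Genre, Title}.
This closure contains every attribute of R1, so R1 ∩ R2 → R1. The join is lossless.

Yes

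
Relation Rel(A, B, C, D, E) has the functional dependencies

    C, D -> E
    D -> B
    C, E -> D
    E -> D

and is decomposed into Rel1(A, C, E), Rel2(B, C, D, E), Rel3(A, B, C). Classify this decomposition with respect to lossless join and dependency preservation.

Lossless test (chase): Rows 1 and 2 agree on C, E; apply C, E→D and equate their D entries. Rows 1 and 2 agree on D; apply D→B and equate their B entries. Row 1 is now all distinguished symbols — the join is lossless.
Dependency preservation: every FD's attributes lie within a single fragment, so each can be enforced locally — preserved.

lossless and dependency-preserving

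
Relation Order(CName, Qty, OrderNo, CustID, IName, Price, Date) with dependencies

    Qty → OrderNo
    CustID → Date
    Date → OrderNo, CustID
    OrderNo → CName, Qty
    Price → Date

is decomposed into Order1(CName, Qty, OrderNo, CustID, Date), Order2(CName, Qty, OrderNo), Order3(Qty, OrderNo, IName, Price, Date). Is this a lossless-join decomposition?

Yes

Chase test. Columns are CName, Qty, OrderNo, CustID, IName, Price, Date; row i has aⱼ where attribute j ∈ Orderi, else bᵢⱼ.
Initial tableau (one row per fragment):
  row 1: a1 a2 a3 a4 b15 b16 a7
  row 2: a1 a2 a3 b24 b25 b26 b27
  row 3: b31 a2 a3 b34 a5 a6 a7
Rows 1 and 3 agree on Date; apply Date→OrderNo, CustID and equate their OrderNo, CustID entries.
Rows 1 and 3 agree on OrderNo; apply OrderNo→CName, Qty and equate their CName, Qty entries.
Row 3 is now all distinguished symbols — the join is lossless.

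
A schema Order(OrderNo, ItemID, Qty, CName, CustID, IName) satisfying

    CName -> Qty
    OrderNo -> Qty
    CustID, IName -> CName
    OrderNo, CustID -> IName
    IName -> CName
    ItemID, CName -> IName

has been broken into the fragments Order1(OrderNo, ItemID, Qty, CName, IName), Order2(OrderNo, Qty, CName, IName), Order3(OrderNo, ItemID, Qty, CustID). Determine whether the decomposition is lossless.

No

Chase test. Columns are OrderNo, ItemID, Qty, CName, CustID, IName; row i has aⱼ where attribute j ∈ Orderi, else bᵢⱼ.
Initial tableau (one row per fragment):
  row 1: a1 a2 a3 a4 b15 a6
  row 2: a1 b22 a3 a4 b25 a6
  row 3: a1 a2 a3 b34 a5 b36
No row becomes fully distinguished — the join is lossy.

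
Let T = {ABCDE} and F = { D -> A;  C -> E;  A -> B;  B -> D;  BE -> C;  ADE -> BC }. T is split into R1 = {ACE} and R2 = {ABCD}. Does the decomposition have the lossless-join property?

Common attributes: R1 ∩ R2 = {AC}.
Closure of {AC}: C → E applies, adding E; A → B applies, adding B; B → D applies, adding D. So (AC)⁺ = {ABCDE}.
This closure contains every attribute of R1, so R1 ∩ R2 → R1. The join is lossless.

Yes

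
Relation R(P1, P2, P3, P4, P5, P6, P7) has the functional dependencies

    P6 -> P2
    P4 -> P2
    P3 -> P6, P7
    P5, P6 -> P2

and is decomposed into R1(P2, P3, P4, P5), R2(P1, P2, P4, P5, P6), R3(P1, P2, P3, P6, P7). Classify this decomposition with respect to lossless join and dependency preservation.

Lossless test (chase): Rows 1 and 3 agree on P3; apply P3→P6, P7 and equate their P6, P7 entries. No row becomes fully distinguished — the join is lossy.
Dependency preservation: every FD's attributes lie within a single fragment, so each can be enforced locally — preserved.

lossy but dependency-preserving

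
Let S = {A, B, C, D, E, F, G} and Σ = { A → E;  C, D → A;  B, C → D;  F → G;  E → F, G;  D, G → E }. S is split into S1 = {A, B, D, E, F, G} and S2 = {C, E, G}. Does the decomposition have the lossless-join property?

No

Common attributes: S1 ∩ S2 = {E, G}.
Closure of {E, G}: E → F, G applies, adding F. So (E, G)⁺ = {E, F, G}.
The closure contains neither all of S1 = {A, B, D, E, F, G} nor all of S2 = {C, E, G}, so the common attributes are not a superkey of either fragment. The join is lossy.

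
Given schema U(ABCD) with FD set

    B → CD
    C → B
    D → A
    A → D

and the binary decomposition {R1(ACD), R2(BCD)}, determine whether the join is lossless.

Yes

Common attributes: R1 ∩ R2 = {CD}.
Closure of {CD}: C → B applies, adding B; D → A applies, adding A. So (CD)⁺ = {ABCD}.
This closure contains every attribute of R1, so R1 ∩ R2 → R1. The join is lossless.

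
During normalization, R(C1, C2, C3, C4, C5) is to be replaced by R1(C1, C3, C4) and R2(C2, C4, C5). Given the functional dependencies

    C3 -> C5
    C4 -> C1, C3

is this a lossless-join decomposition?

Yes

Common attributes: R1 ∩ R2 = {C4}.
Closure of {C4}: C4 → C1, C3 applies, adding C1, C3; C3 → C5 applies, adding C5. So (C4)⁺ = {C1, C3, C4, C5}.
This closure contains every attribute of R1, so R1 ∩ R2 → R1. The join is lossless.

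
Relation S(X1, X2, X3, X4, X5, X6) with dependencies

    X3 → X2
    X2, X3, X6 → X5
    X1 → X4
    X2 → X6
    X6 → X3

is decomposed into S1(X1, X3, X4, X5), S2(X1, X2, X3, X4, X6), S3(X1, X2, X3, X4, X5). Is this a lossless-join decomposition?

Yes

Chase test. Columns are X1, X2, X3, X4, X5, X6; row i has aⱼ where attribute j ∈ Si, else bᵢⱼ.
Initial tableau (one row per fragment):
  row 1: a1 b12 a3 a4 a5 b16
  row 2: a1 a2 a3 a4 b25 a6
  row 3: a1 a2 a3 a4 a5 b36
Rows 1 and 2 agree on X3; apply X3→X2 and equate their X2 entries.
Rows 1 and 2 agree on X2; apply X2→X6 and equate their X6 entries.
Rows 1 and 3 agree on X2; apply X2→X6 and equate their X6 entries.
Rows 1 and 2 agree on X2, X3, X6; apply X2, X3, X6→X5 and equate their X5 entries.
Row 1 is now all distinguished symbols — the join is lossless.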